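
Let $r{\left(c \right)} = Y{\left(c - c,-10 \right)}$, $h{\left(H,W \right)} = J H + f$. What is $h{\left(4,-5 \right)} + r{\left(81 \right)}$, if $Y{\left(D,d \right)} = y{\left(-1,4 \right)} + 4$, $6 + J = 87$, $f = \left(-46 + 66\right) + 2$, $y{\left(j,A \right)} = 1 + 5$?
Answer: $356$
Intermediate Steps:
$y{\left(j,A \right)} = 6$
$f = 22$ ($f = 20 + 2 = 22$)
$J = 81$ ($J = -6 + 87 = 81$)
$h{\left(H,W \right)} = 22 + 81 H$ ($h{\left(H,W \right)} = 81 H + 22 = 22 + 81 H$)
$Y{\left(D,d \right)} = 10$ ($Y{\left(D,d \right)} = 6 + 4 = 10$)
$r{\left(c \right)} = 10$
$h{\left(4,-5 \right)} + r{\left(81 \right)} = \left(22 + 81 \cdot 4\right) + 10 = \left(22 + 324\right) + 10 = 346 + 10 = 356$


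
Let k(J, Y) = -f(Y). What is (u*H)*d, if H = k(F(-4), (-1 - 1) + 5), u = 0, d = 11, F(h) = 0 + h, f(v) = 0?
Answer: 0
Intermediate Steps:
F(h) = h
k(J, Y) = 0 (k(J, Y) = -1*0 = 0)
H = 0
(u*H)*d = (0*0)*11 = 0*11 = 0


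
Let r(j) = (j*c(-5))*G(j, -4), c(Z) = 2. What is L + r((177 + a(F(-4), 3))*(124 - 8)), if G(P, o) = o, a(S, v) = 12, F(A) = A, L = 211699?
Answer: 36307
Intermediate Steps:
r(j) = -8*j (r(j) = (j*2)*(-4) = (2*j)*(-4) = -8*j)
L + r((177 + a(F(-4), 3))*(124 - 8)) = 211699 - 8*(177 + 12)*(124 - 8) = 211699 - 1512*116 = 211699 - 8*21924 = 211699 - 175392 = 36307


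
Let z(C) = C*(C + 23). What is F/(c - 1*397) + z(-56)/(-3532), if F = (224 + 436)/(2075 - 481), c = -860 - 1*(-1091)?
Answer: -30707457/58411333 ≈ -0.52571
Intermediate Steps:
z(C) = C*(23 + C)
c = 231 (c = -860 + 1091 = 231)
F = 330/797 (F = 660/1594 = 660*(1/1594) = 330/797 ≈ 0.41405)
F/(c - 1*397) + z(-56)/(-3532) = 330/(797*(231 - 1*397)) - 56*(23 - 56)/(-3532) = 330/(797*(231 - 397)) - 56*(-33)*(-1/3532) = (330/797)/(-166) + 1848*(-1/3532) = (330/797)*(-1/166) - 462/883 = -165/66151 - 462/883 = -30707457/58411333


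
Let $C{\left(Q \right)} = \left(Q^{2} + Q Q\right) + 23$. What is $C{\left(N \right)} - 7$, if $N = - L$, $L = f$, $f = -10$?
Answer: $216$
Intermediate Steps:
$L = -10$
$N = 10$ ($N = \left(-1\right) \left(-10\right) = 10$)
$C{\left(Q \right)} = 23 + 2 Q^{2}$ ($C{\left(Q \right)} = \left(Q^{2} + Q^{2}\right) + 23 = 2 Q^{2} + 23 = 23 + 2 Q^{2}$)
$C{\left(N \right)} - 7 = \left(23 + 2 \cdot 10^{2}\right) - 7 = \left(23 + 2 \cdot 100\right) - 7 = \left(23 + 200\right) - 7 = 223 - 7 = 216$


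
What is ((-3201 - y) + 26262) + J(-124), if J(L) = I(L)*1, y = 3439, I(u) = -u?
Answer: 19746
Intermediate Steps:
J(L) = -L (J(L) = -L*1 = -L)
((-3201 - y) + 26262) + J(-124) = ((-3201 - 1*3439) + 26262) - 1*(-124) = ((-3201 - 3439) + 26262) + 124 = (-6640 + 26262) + 124 = 19622 + 124 = 19746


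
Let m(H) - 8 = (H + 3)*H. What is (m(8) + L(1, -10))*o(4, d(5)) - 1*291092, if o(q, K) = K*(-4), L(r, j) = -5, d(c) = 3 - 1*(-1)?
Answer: -292548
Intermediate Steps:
d(c) = 4 (d(c) = 3 + 1 = 4)
m(H) = 8 + H*(3 + H) (m(H) = 8 + (H + 3)*H = 8 + (3 + H)*H = 8 + H*(3 + H))
o(q, K) = -4*K
(m(8) + L(1, -10))*o(4, d(5)) - 1*291092 = ((8 + 8² + 3*8) - 5)*(-4*4) - 1*291092 = ((8 + 64 + 24) - 5)*(-16) - 291092 = (96 - 5)*(-16) - 291092 = 91*(-16) - 291092 = -1456 - 291092 = -292548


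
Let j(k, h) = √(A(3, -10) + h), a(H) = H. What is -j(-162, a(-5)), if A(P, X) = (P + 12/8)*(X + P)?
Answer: -I*√146/2 ≈ -6.0415*I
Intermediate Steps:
A(P, X) = (3/2 + P)*(P + X) (A(P, X) = (P + 12*(⅛))*(P + X) = (P + 3/2)*(P + X) = (3/2 + P)*(P + X))
j(k, h) = √(-63/2 + h) (j(k, h) = √((3² + (3/2)*3 + (3/2)*(-10) + 3*(-10)) + h) = √((9 + 9/2 - 15 - 30) + h) = √(-63/2 + h))
-j(-162, a(-5)) = -√(-126 + 4*(-5))/2 = -√(-126 - 20)/2 = -√(-146)/2 = -I*√146/2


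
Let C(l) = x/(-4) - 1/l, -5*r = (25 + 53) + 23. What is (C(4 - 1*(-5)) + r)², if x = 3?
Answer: 14371681/32400 ≈ 443.57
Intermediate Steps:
r = -101/5 (r = -((25 + 53) + 23)/5 = -(78 + 23)/5 = -⅕*101 = -101/5 ≈ -20.200)
C(l) = -¾ - 1/l (C(l) = 3/(-4) - 1/l = 3*(-¼) - 1/l = -¾ - 1/l)
(C(4 - 1*(-5)) + r)² = ((-¾ - 1/(4 - 1*(-5))) - 101/5)² = ((-¾ - 1/(4 + 5)) - 101/5)² = ((-¾ - 1/9) - 101/5)² = ((-¾ - 1*⅑) - 101/5)² = ((-¾ - ⅑) - 101/5)² = (-31/36 - 101/5)² = (-3791/180)² = 14371681/32400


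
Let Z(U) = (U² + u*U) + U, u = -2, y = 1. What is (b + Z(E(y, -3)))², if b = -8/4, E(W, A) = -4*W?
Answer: 324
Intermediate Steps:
Z(U) = U² - U (Z(U) = (U² - 2*U) + U = U² - U)
b = -2 (b = -8*¼ = -2)
(b + Z(E(y, -3)))² = (-2 + (-4*1)*(-1 - 4*1))² = (-2 - 4*(-1 - 4))² = (-2 - 4*(-5))² = (-2 + 20)² = 18² = 324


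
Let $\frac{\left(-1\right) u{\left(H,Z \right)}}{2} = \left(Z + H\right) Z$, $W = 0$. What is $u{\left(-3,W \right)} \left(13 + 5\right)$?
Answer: $0$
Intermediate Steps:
$u{\left(H,Z \right)} = - 2 Z \left(H + Z\right)$ ($u{\left(H,Z \right)} = - 2 \left(Z + H\right) Z = - 2 \left(H + Z\right) Z = - 2 Z \left(H + Z\right)$)
$u{\left(-3,W \right)} \left(13 + 5\right) = \left(-2\right) 0 \left(-3 + 0\right) \left(13 + 5\right) = \left(-2\right) 0 \left(-3\right) 18 = 0 \cdot 18 = 0$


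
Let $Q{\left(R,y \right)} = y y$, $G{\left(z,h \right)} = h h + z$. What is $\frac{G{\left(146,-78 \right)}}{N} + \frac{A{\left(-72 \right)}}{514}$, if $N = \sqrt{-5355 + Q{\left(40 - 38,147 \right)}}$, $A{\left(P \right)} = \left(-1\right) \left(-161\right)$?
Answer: $\frac{161}{514} + \frac{445 \sqrt{1806}}{387} \approx 49.179$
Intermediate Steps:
$A{\left(P \right)} = 161$
$G{\left(z,h \right)} = z + h^{2}$ ($G{\left(z,h \right)} = h^{2} + z = z + h^{2}$)
$Q{\left(R,y \right)} = y^{2}$
$N = 3 \sqrt{1806}$ ($N = \sqrt{-5355 + 147^{2}} = \sqrt{-5355 + 21609} = \sqrt{16254} = 3 \sqrt{1806} \approx 127.49$)
$\frac{G{\left(146,-78 \right)}}{N} + \frac{A{\left(-72 \right)}}{514} = \frac{146 + \left(-78\right)^{2}}{3 \sqrt{1806}} + \frac{161}{514} = \left(146 + 6084\right) \frac{\sqrt{1806}}{5418} + 161 \cdot \frac{1}{514} = 6230 \frac{\sqrt{1806}}{5418} + \frac{161}{514} = \frac{445 \sqrt{1806}}{387} + \frac{161}{514} = \frac{161}{514} + \frac{445 \sqrt{1806}}{387}$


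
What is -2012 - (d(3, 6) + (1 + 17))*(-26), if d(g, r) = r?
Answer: -1388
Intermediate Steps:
-2012 - (d(3, 6) + (1 + 17))*(-26) = -2012 - (6 + (1 + 17))*(-26) = -2012 - (6 + 18)*(-26) = -2012 - 24*(-26) = -2012 - 1*(-624) = -2012 + 624 = -1388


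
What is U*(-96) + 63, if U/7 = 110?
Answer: -73857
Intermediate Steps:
U = 770 (U = 7*110 = 770)
U*(-96) + 63 = 770*(-96) + 63 = -73920 + 63 = -73857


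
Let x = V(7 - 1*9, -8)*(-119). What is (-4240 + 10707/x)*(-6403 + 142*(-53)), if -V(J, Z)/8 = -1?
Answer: 56373267723/952 ≈ 5.9216e+7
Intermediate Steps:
V(J, Z) = 8 (V(J, Z) = -8*(-1) = 8)
x = -952 (x = 8*(-119) = -952)
(-4240 + 10707/x)*(-6403 + 142*(-53)) = (-4240 + 10707/(-952))*(-6403 + 142*(-53)) = (-4240 + 10707*(-1/952))*(-6403 - 7526) = (-4240 - 10707/952)*(-13929) = -4047187/952*(-13929) = 56373267723/952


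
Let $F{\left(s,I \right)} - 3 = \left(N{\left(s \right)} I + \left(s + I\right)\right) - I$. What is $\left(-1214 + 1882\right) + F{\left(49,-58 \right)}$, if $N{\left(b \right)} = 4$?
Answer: $488$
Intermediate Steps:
$F{\left(s,I \right)} = 3 + s + 4 I$ ($F{\left(s,I \right)} = 3 + \left(\left(4 I + \left(s + I\right)\right) - I\right) = 3 + \left(\left(4 I + \left(I + s\right)\right) - I\right) = 3 + \left(\left(s + 5 I\right) - I\right) = 3 + \left(s + 4 I\right) = 3 + s + 4 I$)
$\left(-1214 + 1882\right) + F{\left(49,-58 \right)} = \left(-1214 + 1882\right) + \left(3 + 49 + 4 \left(-58\right)\right) = 668 + \left(3 + 49 - 232\right) = 668 - 180 = 488$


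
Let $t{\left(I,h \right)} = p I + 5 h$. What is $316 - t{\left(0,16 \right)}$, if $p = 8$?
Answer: $236$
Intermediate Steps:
$t{\left(I,h \right)} = 5 h + 8 I$ ($t{\left(I,h \right)} = 8 I + 5 h = 5 h + 8 I$)
$316 - t{\left(0,16 \right)} = 316 - \left(5 \cdot 16 + 8 \cdot 0\right) = 316 - \left(80 + 0\right) = 316 - 80 = 236$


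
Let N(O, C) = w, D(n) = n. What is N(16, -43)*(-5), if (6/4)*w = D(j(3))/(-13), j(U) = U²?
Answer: 30/13 ≈ 2.3077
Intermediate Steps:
w = -6/13 (w = 2*(3²/(-13))/3 = 2*(9*(-1/13))/3 = (⅔)*(-9/13) = -6/13 ≈ -0.46154)
N(O, C) = -6/13
N(16, -43)*(-5) = -6/13*(-5) = 30/13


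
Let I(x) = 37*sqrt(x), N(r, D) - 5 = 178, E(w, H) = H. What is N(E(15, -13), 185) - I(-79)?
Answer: 183 - 37*I*sqrt(79) ≈ 183.0 - 328.86*I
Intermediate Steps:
N(r, D) = 183 (N(r, D) = 5 + 178 = 183)
N(E(15, -13), 185) - I(-79) = 183 - 37*sqrt(-79) = 183 - 37*I*sqrt(79)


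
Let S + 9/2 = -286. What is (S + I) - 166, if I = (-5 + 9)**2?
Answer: -881/2 ≈ -440.50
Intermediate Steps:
S = -581/2 (S = -9/2 - 286 = -581/2 ≈ -290.50)
I = 16 (I = 4**2 = 16)
(S + I) - 166 = (-581/2 + 16) - 166 = -549/2 - 166 = -881/2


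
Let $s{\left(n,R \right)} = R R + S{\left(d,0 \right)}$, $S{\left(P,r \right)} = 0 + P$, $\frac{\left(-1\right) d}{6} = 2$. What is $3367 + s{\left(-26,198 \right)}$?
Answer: $42559$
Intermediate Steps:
$d = -12$ ($d = \left(-6\right) 2 = -12$)
$S{\left(P,r \right)} = P$
$s{\left(n,R \right)} = -12 + R^{2}$ ($s{\left(n,R \right)} = R R - 12 = R^{2} - 12 = -12 + R^{2}$)
$3367 + s{\left(-26,198 \right)} = 3367 - \left(12 - 198^{2}\right) = 3367 + \left(-12 + 39204\right) = 3367 + 39192 = 42559$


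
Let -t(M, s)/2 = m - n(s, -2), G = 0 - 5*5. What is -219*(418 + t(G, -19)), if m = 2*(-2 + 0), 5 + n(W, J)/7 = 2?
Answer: -84096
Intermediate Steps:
n(W, J) = -21 (n(W, J) = -35 + 7*2 = -35 + 14 = -21)
m = -4 (m = 2*(-2) = -4)
G = -25 (G = 0 - 25 = -25)
t(M, s) = -34 (t(M, s) = -2*(-4 - 1*(-21)) = -2*(-4 + 21) = -2*17 = -34)
-219*(418 + t(G, -19)) = -219*(418 - 34) = -219*384 = -84096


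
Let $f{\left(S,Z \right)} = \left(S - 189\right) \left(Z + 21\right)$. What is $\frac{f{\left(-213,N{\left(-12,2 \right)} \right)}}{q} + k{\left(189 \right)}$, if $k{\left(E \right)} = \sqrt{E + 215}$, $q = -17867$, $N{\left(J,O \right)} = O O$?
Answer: $\frac{10050}{17867} + 2 \sqrt{101} \approx 20.662$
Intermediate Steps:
$N{\left(J,O \right)} = O^{2}$
$f{\left(S,Z \right)} = \left(-189 + S\right) \left(21 + Z\right)$
$k{\left(E \right)} = \sqrt{215 + E}$
$\frac{f{\left(-213,N{\left(-12,2 \right)} \right)}}{q} + k{\left(189 \right)} = \frac{-3969 - 189 \cdot 2^{2} + 21 \left(-213\right) - 213 \cdot 2^{2}}{-17867} + \sqrt{215 + 189} = \left(-3969 - 756 - 4473 - 852\right) \left(- \frac{1}{17867}\right) + \sqrt{404} = \left(-3969 - 756 - 4473 - 852\right) \left(- \frac{1}{17867}\right) + 2 \sqrt{101} = \left(-10050\right) \left(- \frac{1}{17867}\right) + 2 \sqrt{101} = \frac{10050}{17867} + 2 \sqrt{101}$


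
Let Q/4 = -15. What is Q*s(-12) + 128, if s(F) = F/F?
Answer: 68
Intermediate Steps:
Q = -60 (Q = 4*(-15) = -60)
s(F) = 1
Q*s(-12) + 128 = -60*1 + 128 = -60 + 128 = 68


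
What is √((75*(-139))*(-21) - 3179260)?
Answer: 7*I*√60415 ≈ 1720.6*I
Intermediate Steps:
√((75*(-139))*(-21) - 3179260) = √(-10425*(-21) - 3179260) = √(218925 - 3179260) = √(-2960335) = 7*I*√60415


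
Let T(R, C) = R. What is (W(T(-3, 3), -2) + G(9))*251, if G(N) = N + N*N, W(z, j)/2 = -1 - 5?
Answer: 19578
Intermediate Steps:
W(z, j) = -12 (W(z, j) = 2*(-1 - 5) = 2*(-6) = -12)
G(N) = N + N**2
(W(T(-3, 3), -2) + G(9))*251 = (-12 + 9*(1 + 9))*251 = (-12 + 9*10)*251 = (-12 + 90)*251 = 78*251 = 19578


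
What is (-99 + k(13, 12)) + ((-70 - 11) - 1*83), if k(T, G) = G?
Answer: -251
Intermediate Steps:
(-99 + k(13, 12)) + ((-70 - 11) - 1*83) = (-99 + 12) + ((-70 - 11) - 1*83) = -87 + (-81 - 83) = -87 - 164 = -251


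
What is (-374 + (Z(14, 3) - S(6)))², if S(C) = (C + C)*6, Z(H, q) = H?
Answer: 186624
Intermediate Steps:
S(C) = 12*C (S(C) = (2*C)*6 = 12*C)
(-374 + (Z(14, 3) - S(6)))² = (-374 + (14 - 12*6))² = (-374 + (14 - 1*72))² = (-374 + (14 - 72))² = (-374 - 58)² = (-432)² = 186624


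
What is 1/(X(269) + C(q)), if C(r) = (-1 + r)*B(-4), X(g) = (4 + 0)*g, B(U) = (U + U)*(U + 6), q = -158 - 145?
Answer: 1/5940 ≈ 0.00016835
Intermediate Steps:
q = -303
B(U) = 2*U*(6 + U) (B(U) = (2*U)*(6 + U) = 2*U*(6 + U))
X(g) = 4*g
C(r) = 16 - 16*r (C(r) = (-1 + r)*(2*(-4)*(6 - 4)) = (-1 + r)*(2*(-4)*2) = (-1 + r)*(-16) = 16 - 16*r)
1/(X(269) + C(q)) = 1/(4*269 + (16 - 16*(-303))) = 1/(1076 + (16 + 4848)) = 1/(1076 + 4864) = 1/5940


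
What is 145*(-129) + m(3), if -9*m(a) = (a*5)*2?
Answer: -56125/3 ≈ -18708.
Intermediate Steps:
m(a) = -10*a/9 (m(a) = -a*5*2/9 = -5*a*2/9 = -10*a/9)
145*(-129) + m(3) = 145*(-129) - 10/9*3 = -18705 - 10/3 = -56125/3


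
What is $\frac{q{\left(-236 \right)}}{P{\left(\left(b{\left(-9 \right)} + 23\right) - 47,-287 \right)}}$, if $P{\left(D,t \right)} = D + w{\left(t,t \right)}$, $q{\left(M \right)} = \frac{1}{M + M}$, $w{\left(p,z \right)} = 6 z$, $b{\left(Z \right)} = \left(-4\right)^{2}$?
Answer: $\frac{1}{816560} \approx 1.2246 \cdot 10^{-6}$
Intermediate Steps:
$b{\left(Z \right)} = 16$
$q{\left(M \right)} = \frac{1}{2 M}$
$P{\left(D,t \right)} = D + 6 t$
$\frac{q{\left(-236 \right)}}{P{\left(\left(b{\left(-9 \right)} + 23\right) - 47,-287 \right)}} = \frac{\frac{1}{2} \frac{1}{-236}}{\left(\left(16 + 23\right) - 47\right) + 6 \left(-287\right)} = \frac{\frac{1}{2} \left(- \frac{1}{236}\right)}{\left(39 - 47\right) - 1722} = - \frac{1}{472 \left(-8 - 1722\right)} = - \frac{1}{472 \left(-1730\right)} = \left(- \frac{1}{472}\right) \left(- \frac{1}{1730}\right) = \frac{1}{816560}$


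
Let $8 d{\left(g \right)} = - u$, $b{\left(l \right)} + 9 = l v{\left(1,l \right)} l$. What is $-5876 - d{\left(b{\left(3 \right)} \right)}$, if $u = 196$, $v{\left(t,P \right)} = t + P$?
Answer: $- \frac{11703}{2} \approx -5851.5$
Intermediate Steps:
$v{\left(t,P \right)} = P + t$
$b{\left(l \right)} = -9 + l^{2} \left(1 + l\right)$ ($b{\left(l \right)} = -9 + l \left(l + 1\right) l = -9 + l \left(1 + l\right) l = -9 + l^{2} \left(1 + l\right)$)
$d{\left(g \right)} = - \frac{49}{2}$ ($d{\left(g \right)} = \frac{\left(-1\right) 196}{8} = \frac{1}{8} \left(-196\right) = - \frac{49}{2}$)
$-5876 - d{\left(b{\left(3 \right)} \right)} = -5876 - - \frac{49}{2} = -5876 + \frac{49}{2} = - \frac{11703}{2}$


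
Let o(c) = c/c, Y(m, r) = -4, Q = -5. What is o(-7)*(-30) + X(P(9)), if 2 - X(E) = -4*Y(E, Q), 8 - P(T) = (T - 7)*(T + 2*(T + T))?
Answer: -44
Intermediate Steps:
P(T) = 8 - 5*T*(-7 + T) (P(T) = 8 - (T - 7)*(T + 2*(T + T)) = 8 - (-7 + T)*(T + 2*(2*T)) = 8 - (-7 + T)*(T + 4*T) = 8 - (-7 + T)*5*T = 8 - 5*T*(-7 + T))
o(c) = 1
X(E) = -14 (X(E) = 2 - (-4)*(-4) = 2 - 1*16 = 2 - 16 = -14)
o(-7)*(-30) + X(P(9)) = 1*(-30) - 14 = -30 - 14 = -44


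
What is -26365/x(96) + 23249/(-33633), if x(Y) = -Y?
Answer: 294834047/1076256 ≈ 273.94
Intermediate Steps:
-26365/x(96) + 23249/(-33633) = -26365/((-1*96)) + 23249/(-33633) = -26365/(-96) + 23249*(-1/33633) = -26365*(-1/96) - 23249/33633 = 26365/96 - 23249/33633 = 294834047/1076256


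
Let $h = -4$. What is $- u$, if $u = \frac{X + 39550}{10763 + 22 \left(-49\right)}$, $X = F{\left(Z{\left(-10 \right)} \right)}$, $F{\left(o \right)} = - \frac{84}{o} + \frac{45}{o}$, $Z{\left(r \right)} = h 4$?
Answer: $- \frac{632839}{154960} \approx -4.0839$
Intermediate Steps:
$Z{\left(r \right)} = -16$ ($Z{\left(r \right)} = \left(-4\right) 4 = -16$)
$F{\left(o \right)} = - \frac{39}{o}$
$X = \frac{39}{16}$ ($X = - \frac{39}{-16} = \left(-39\right) \left(- \frac{1}{16}\right) = \frac{39}{16} \approx 2.4375$)
$u = \frac{632839}{154960}$ ($u = \frac{\frac{39}{16} + 39550}{10763 + 22 \left(-49\right)} = \frac{632839}{16 \left(10763 - 1078\right)} = \frac{632839}{16 \cdot 9685} = \frac{632839}{16} \cdot \frac{1}{9685} = \frac{632839}{154960} \approx 4.0839$)
$- u = \left(-1\right) \frac{632839}{154960} = - \frac{632839}{154960}$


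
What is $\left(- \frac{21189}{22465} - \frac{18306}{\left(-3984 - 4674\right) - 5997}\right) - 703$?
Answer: $- \frac{15422943782}{21948305} \approx -702.69$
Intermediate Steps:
$\left(- \frac{21189}{22465} - \frac{18306}{\left(-3984 - 4674\right) - 5997}\right) - 703 = \left(\left(-21189\right) \frac{1}{22465} - \frac{18306}{-8658 - 5997}\right) - 703 = \left(- \frac{21189}{22465} - \frac{18306}{-14655}\right) - 703 = \left(- \frac{21189}{22465} - - \frac{6102}{4885}\right) - 703 = \left(- \frac{21189}{22465} + \frac{6102}{4885}\right) - 703 = \frac{6714633}{21948305} - 703 = - \frac{15422943782}{21948305}$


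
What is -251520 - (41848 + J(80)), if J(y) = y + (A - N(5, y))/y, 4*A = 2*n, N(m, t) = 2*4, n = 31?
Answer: -9390339/32 ≈ -2.9345e+5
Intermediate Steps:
N(m, t) = 8
A = 31/2 (A = (2*31)/4 = (¼)*62 = 31/2 ≈ 15.500)
J(y) = y + 15/(2*y) (J(y) = y + (31/2 - 1*8)/y = y + (31/2 - 8)/y = y + 15/(2*y))
-251520 - (41848 + J(80)) = -251520 - (41848 + (80 + (15/2)/80)) = -251520 - (41848 + (80 + (15/2)*(1/80))) = -251520 - (41848 + (80 + 3/32)) = -251520 - (41848 + 2563/32) = -251520 - 1*1341699/32 = -251520 - 1341699/32 = -9390339/32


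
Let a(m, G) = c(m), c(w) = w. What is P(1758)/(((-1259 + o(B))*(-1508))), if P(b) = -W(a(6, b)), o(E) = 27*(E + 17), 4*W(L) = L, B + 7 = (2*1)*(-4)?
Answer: -3/3634280 ≈ -8.2547e-7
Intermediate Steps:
a(m, G) = m
B = -15 (B = -7 + (2*1)*(-4) = -7 + 2*(-4) = -7 - 8 = -15)
W(L) = L/4
o(E) = 459 + 27*E (o(E) = 27*(17 + E) = 459 + 27*E)
P(b) = -3/2 (P(b) = -6/4 = -1*3/2 = -3/2)
P(1758)/(((-1259 + o(B))*(-1508))) = -3*(-1/(1508*(-1259 + (459 + 27*(-15)))))/2 = -3*(-1/(1508*(-1259 + (459 - 405))))/2 = -3*(-1/(1508*(-1259 + 54)))/2 = -3/(2*((-1205*(-1508)))) = -3/2/1817140 = -3/2*1/1817140 = -3/3634280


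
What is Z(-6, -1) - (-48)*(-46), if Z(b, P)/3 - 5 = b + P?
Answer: -2214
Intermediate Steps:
Z(b, P) = 15 + 3*P + 3*b (Z(b, P) = 15 + 3*(b + P) = 15 + 3*(P + b) = 15 + (3*P + 3*b) = 15 + 3*P + 3*b)
Z(-6, -1) - (-48)*(-46) = (15 + 3*(-1) + 3*(-6)) - (-48)*(-46) = (15 - 3 - 18) - 1*2208 = -6 - 2208 = -2214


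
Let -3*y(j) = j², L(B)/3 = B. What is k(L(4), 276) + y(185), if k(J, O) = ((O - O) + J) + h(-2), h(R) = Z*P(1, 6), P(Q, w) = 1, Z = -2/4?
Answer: -68381/6 ≈ -11397.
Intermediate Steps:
Z = -½ (Z = -2*¼ = -½ ≈ -0.50000)
L(B) = 3*B
h(R) = -½ (h(R) = -½*1 = -½)
k(J, O) = -½ + J (k(J, O) = ((O - O) + J) - ½ = (0 + J) - ½ = J - ½ = -½ + J)
y(j) = -j²/3
k(L(4), 276) + y(185) = (-½ + 3*4) - ⅓*185² = (-½ + 12) - ⅓*34225 = 23/2 - 34225/3 = -68381/6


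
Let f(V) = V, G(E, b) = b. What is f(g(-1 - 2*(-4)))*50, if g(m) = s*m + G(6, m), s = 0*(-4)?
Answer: 350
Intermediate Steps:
s = 0
g(m) = m (g(m) = 0*m + m = 0 + m = m)
f(g(-1 - 2*(-4)))*50 = (-1 - 2*(-4))*50 = (-1 + 8)*50 = 7*50 = 350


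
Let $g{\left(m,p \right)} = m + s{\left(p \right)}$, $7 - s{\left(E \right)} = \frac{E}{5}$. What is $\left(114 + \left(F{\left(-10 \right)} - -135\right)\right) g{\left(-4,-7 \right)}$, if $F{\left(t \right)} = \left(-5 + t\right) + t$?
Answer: $\frac{4928}{5} \approx 985.6$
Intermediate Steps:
$s{\left(E \right)} = 7 - \frac{E}{5}$
$g{\left(m,p \right)} = 7 + m - \frac{p}{5}$ ($g{\left(m,p \right)} = m - \left(-7 + \frac{p}{5}\right) = 7 + m - \frac{p}{5}$)
$F{\left(t \right)} = -5 + 2 t$
$\left(114 + \left(F{\left(-10 \right)} - -135\right)\right) g{\left(-4,-7 \right)} = \left(114 + \left(\left(-5 + 2 \left(-10\right)\right) - -135\right)\right) \left(7 - 4 - - \frac{7}{5}\right) = \left(114 + \left(\left(-5 - 20\right) + 135\right)\right) \left(7 - 4 + \frac{7}{5}\right) = \left(114 + \left(-25 + 135\right)\right) \frac{22}{5} = \left(114 + 110\right) \frac{22}{5} = 224 \cdot \frac{22}{5} = \frac{4928}{5}$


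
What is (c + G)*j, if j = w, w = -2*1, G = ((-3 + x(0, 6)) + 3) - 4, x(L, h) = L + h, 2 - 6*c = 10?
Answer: -4/3 ≈ -1.3333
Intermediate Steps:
c = -4/3 (c = 1/3 - 1/6*10 = 1/3 - 5/3 = -4/3 ≈ -1.3333)
G = 2 (G = ((-3 + (0 + 6)) + 3) - 4 = ((-3 + 6) + 3) - 4 = (3 + 3) - 4 = 6 - 4 = 2)
w = -2
j = -2
(c + G)*j = (-4/3 + 2)*(-2) = (2/3)*(-2) = -4/3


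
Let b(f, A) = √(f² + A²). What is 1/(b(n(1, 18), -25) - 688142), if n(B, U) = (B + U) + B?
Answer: -688142/473539411139 - 5*√41/473539411139 ≈ -1.4533e-6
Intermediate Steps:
n(B, U) = U + 2*B
b(f, A) = √(A² + f²)
1/(b(n(1, 18), -25) - 688142) = 1/(√((-25)² + (18 + 2*1)²) - 688142) = 1/(√(625 + (18 + 2)²) - 688142) = 1/(√(625 + 20²) - 688142) = 1/(√(625 + 400) - 688142) = 1/(√1025 - 688142) = 1/(5*√41 - 688142) = 1/(-688142 + 5*√41)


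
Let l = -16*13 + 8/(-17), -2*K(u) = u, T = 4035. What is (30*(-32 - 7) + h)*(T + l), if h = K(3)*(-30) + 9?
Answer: -72596916/17 ≈ -4.2704e+6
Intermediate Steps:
K(u) = -u/2
h = 54 (h = -1/2*3*(-30) + 9 = -3/2*(-30) + 9 = 45 + 9 = 54)
l = -3544/17 (l = -208 + 8*(-1/17) = -208 - 8/17 = -3544/17 ≈ -208.47)
(30*(-32 - 7) + h)*(T + l) = (30*(-32 - 7) + 54)*(4035 - 3544/17) = (30*(-39) + 54)*(65051/17) = (-1170 + 54)*(65051/17) = -1116*65051/17 = -72596916/17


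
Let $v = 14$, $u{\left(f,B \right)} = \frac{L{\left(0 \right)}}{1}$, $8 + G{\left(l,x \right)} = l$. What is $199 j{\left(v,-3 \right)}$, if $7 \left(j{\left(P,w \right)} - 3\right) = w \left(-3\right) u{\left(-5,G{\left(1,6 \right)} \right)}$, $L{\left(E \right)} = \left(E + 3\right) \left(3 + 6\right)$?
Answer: $\frac{52536}{7} \approx 7505.1$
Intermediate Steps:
$L{\left(E \right)} = 27 + 9 E$ ($L{\left(E \right)} = \left(3 + E\right) 9 = 27 + 9 E$)
$G{\left(l,x \right)} = -8 + l$
$u{\left(f,B \right)} = 27$ ($u{\left(f,B \right)} = \frac{27 + 9 \cdot 0}{1} = \left(27 + 0\right) 1 = 27 \cdot 1 = 27$)
$j{\left(P,w \right)} = 3 - \frac{81 w}{7}$ ($j{\left(P,w \right)} = 3 + \frac{w \left(-3\right) 27}{7} = 3 + \frac{- 3 w 27}{7} = 3 + \frac{\left(-81\right) w}{7} = 3 - \frac{81 w}{7}$)
$199 j{\left(v,-3 \right)} = 199 \left(3 - - \frac{243}{7}\right) = 199 \left(3 + \frac{243}{7}\right) = 199 \cdot \frac{264}{7} = \frac{52536}{7}$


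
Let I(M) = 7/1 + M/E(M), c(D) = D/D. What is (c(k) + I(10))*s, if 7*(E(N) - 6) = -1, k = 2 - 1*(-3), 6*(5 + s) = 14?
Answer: -3184/123 ≈ -25.886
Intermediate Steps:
s = -8/3 (s = -5 + (⅙)*14 = -5 + 7/3 = -8/3 ≈ -2.6667)
k = 5 (k = 2 + 3 = 5)
c(D) = 1
E(N) = 41/7 (E(N) = 6 + (⅐)*(-1) = 6 - ⅐ = 41/7)
I(M) = 7 + 7*M/41 (I(M) = 7/1 + M/(41/7) = 7*1 + M*(7/41) = 7 + 7*M/41)
(c(k) + I(10))*s = (1 + (7 + (7/41)*10))*(-8/3) = (1 + (7 + 70/41))*(-8/3) = (1 + 357/41)*(-8/3) = (398/41)*(-8/3) = -3184/123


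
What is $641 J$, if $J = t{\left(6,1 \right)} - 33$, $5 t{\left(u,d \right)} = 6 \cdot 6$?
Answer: $- \frac{82689}{5} \approx -16538.0$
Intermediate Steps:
$t{\left(u,d \right)} = \frac{36}{5}$ ($t{\left(u,d \right)} = \frac{6 \cdot 6}{5} = \frac{1}{5} \cdot 36 = \frac{36}{5}$)
$J = - \frac{129}{5}$ ($J = \frac{36}{5} - 33 = - \frac{129}{5} \approx -25.8$)
$641 J = 641 \left(- \frac{129}{5}\right) = - \frac{82689}{5}$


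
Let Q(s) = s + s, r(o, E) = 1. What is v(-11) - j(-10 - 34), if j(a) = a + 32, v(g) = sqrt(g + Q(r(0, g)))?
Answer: 12 + 3*I ≈ 12.0 + 3.0*I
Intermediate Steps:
Q(s) = 2*s
v(g) = sqrt(2 + g) (v(g) = sqrt(g + 2*1) = sqrt(g + 2) = sqrt(2 + g))
j(a) = 32 + a
v(-11) - j(-10 - 34) = sqrt(2 - 11) - (32 + (-10 - 34)) = sqrt(-9) - (32 - 44) = 3*I - 1*(-12) = 3*I + 12 = 12 + 3*I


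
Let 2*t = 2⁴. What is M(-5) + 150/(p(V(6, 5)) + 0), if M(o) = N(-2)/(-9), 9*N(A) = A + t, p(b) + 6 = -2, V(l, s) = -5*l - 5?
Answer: -2033/108 ≈ -18.824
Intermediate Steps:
V(l, s) = -5 - 5*l
p(b) = -8 (p(b) = -6 - 2 = -8)
t = 8 (t = (½)*2⁴ = (½)*16 = 8)
N(A) = 8/9 + A/9 (N(A) = (A + 8)/9 = (8 + A)/9 = 8/9 + A/9)
M(o) = -2/27 (M(o) = (8/9 + (⅑)*(-2))/(-9) = (8/9 - 2/9)*(-⅑) = (⅔)*(-⅑) = -2/27)
M(-5) + 150/(p(V(6, 5)) + 0) = -2/27 + 150/(-8 + 0) = -2/27 + 150/(-8) = -2/27 + 150*(-⅛) = -2/27 - 75/4 = -2033/108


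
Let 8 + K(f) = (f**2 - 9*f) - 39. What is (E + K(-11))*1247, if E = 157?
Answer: 411510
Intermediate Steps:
K(f) = -47 + f**2 - 9*f (K(f) = -8 + ((f**2 - 9*f) - 39) = -8 + (-39 + f**2 - 9*f) = -47 + f**2 - 9*f)
(E + K(-11))*1247 = (157 + (-47 + (-11)**2 - 9*(-11)))*1247 = (157 + (-47 + 121 + 99))*1247 = (157 + 173)*1247 = 330*1247 = 411510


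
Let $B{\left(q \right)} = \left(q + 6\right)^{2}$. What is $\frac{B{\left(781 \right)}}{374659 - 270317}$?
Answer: $\frac{619369}{104342} \approx 5.936$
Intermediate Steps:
$B{\left(q \right)} = \left(6 + q\right)^{2}$
$\frac{B{\left(781 \right)}}{374659 - 270317} = \frac{\left(6 + 781\right)^{2}}{374659 - 270317} = \frac{787^{2}}{374659 - 270317} = \frac{619369}{104342}$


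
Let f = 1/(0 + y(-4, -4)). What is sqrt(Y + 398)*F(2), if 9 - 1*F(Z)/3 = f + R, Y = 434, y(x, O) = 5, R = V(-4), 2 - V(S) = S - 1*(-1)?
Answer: 456*sqrt(13)/5 ≈ 328.83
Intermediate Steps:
V(S) = 1 - S (V(S) = 2 - (S - 1*(-1)) = 2 - (S + 1) = 2 - (1 + S) = 2 + (-1 - S) = 1 - S)
R = 5 (R = 1 - 1*(-4) = 1 + 4 = 5)
f = 1/5 (f = 1/(0 + 5) = 1/5 ≈ 0.20000)
F(Z) = 57/5 (F(Z) = 27 - 3*(1/5 + 5) = 27 - 3*26/5 = 27 - 78/5 = 57/5)
sqrt(Y + 398)*F(2) = sqrt(434 + 398)*(57/5) = sqrt(832)*(57/5) = (8*sqrt(13))*(57/5) = 456*sqrt(13)/5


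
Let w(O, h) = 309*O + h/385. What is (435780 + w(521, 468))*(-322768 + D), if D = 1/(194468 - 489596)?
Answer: -132643145098585361/688632 ≈ -1.9262e+11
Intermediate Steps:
D = -1/295128 (D = 1/(-295128) = -1/295128 ≈ -3.3884e-6)
w(O, h) = 309*O + h/385
(435780 + w(521, 468))*(-322768 + D) = (435780 + (309*521 + (1/385)*468))*(-322768 - 1/295128) = (435780 + (160989 + 468/385))*(-95257874305/295128) = (435780 + 61981233/385)*(-95257874305/295128) = (229756533/385)*(-95257874305/295128) = -132643145098585361/688632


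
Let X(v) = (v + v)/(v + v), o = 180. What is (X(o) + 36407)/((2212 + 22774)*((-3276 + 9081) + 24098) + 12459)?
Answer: 36408/747168817 ≈ 4.8728e-5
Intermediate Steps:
X(v) = 1 (X(v) = (2*v)/((2*v)) = (2*v)*(1/(2*v)) = 1)
(X(o) + 36407)/((2212 + 22774)*((-3276 + 9081) + 24098) + 12459) = (1 + 36407)/((2212 + 22774)*((-3276 + 9081) + 24098) + 12459) = 36408/(24986*(5805 + 24098) + 12459) = 36408/(24986*29903 + 12459) = 36408/(747156358 + 12459) = 36408/747168817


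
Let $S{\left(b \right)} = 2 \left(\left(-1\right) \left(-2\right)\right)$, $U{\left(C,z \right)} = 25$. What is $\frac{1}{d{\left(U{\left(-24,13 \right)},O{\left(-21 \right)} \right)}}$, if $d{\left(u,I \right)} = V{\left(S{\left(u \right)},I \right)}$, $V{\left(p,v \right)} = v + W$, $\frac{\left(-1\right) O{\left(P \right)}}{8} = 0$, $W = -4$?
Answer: $- \frac{1}{4} \approx -0.25$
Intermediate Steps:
$O{\left(P \right)} = 0$ ($O{\left(P \right)} = \left(-8\right) 0 = 0$)
$S{\left(b \right)} = 4$ ($S{\left(b \right)} = 2 \cdot 2 = 4$)
$V{\left(p,v \right)} = -4 + v$ ($V{\left(p,v \right)} = v - 4 = -4 + v$)
$d{\left(u,I \right)} = -4 + I$
$\frac{1}{d{\left(U{\left(-24,13 \right)},O{\left(-21 \right)} \right)}} = \frac{1}{-4 + 0} = \frac{1}{-4} = - \frac{1}{4}$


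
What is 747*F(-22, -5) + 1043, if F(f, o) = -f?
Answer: 17477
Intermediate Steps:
747*F(-22, -5) + 1043 = 747*(-1*(-22)) + 1043 = 747*22 + 1043 = 16434 + 1043 = 17477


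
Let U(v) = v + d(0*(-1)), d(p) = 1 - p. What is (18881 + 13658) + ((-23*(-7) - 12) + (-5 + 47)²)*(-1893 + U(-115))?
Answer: -3806852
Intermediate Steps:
U(v) = 1 + v (U(v) = v + (1 - 0*(-1)) = v + (1 - 1*0) = v + (1 + 0) = v + 1 = 1 + v)
(18881 + 13658) + ((-23*(-7) - 12) + (-5 + 47)²)*(-1893 + U(-115)) = (18881 + 13658) + ((-23*(-7) - 12) + (-5 + 47)²)*(-1893 + (1 - 115)) = 32539 + ((161 - 12) + 42²)*(-1893 - 114) = 32539 + (149 + 1764)*(-2007) = 32539 + 1913*(-2007) = 32539 - 3839391 = -3806852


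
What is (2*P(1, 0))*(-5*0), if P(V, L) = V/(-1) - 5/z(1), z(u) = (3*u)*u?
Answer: 0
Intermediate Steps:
z(u) = 3*u²
P(V, L) = -5/3 - V (P(V, L) = V/(-1) - 5/(3*1²) = V*(-1) - 5/(3*1) = -V - 5/3 = -5/3 - V)
(2*P(1, 0))*(-5*0) = (2*(-5/3 - 1*1))*(-5*0) = (2*(-5/3 - 1))*0 = (2*(-8/3))*0 = -16/3*0 = 0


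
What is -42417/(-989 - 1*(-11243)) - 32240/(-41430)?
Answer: -47558245/14160774 ≈ -3.3584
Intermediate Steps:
-42417/(-989 - 1*(-11243)) - 32240/(-41430) = -42417/(-989 + 11243) - 32240*(-1/41430) = -42417/10254 + 3224/4143 = -42417*1/10254 + 3224/4143 = -14139/3418 + 3224/4143 = -47558245/14160774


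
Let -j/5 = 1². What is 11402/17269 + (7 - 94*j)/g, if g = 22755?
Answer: 89229941/130985365 ≈ 0.68122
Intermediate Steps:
j = -5 (j = -5*1² = -5*1 = -5)
11402/17269 + (7 - 94*j)/g = 11402/17269 + (7 - 94*(-5))/22755 = 11402*(1/17269) + (7 + 470)*(1/22755) = 11402/17269 + 477*(1/22755) = 11402/17269 + 159/7585 = 89229941/130985365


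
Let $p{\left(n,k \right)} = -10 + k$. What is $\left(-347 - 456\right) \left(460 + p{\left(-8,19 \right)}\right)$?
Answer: $-376607$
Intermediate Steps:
$\left(-347 - 456\right) \left(460 + p{\left(-8,19 \right)}\right) = \left(-347 - 456\right) \left(460 + \left(-10 + 19\right)\right) = - 803 \left(460 + 9\right) = \left(-803\right) 469 = -376607$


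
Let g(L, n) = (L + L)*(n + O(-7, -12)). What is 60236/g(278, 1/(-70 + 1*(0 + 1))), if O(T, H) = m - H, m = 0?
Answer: 1039071/114953 ≈ 9.0391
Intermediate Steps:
O(T, H) = -H (O(T, H) = 0 - H = -H)
g(L, n) = 2*L*(12 + n) (g(L, n) = (L + L)*(n - 1*(-12)) = (2*L)*(n + 12) = (2*L)*(12 + n) = 2*L*(12 + n))
60236/g(278, 1/(-70 + 1*(0 + 1))) = 60236/((2*278*(12 + 1/(-70 + 1*(0 + 1))))) = 60236/((2*278*(12 + 1/(-70 + 1*1)))) = 60236/((2*278*(12 + 1/(-70 + 1)))) = 60236/((2*278*(12 + 1/(-69)))) = 60236/((2*278*(12 - 1/69))) = 60236/((2*278*(827/69))) = 60236/(459812/69) = 60236*(69/459812) = 1039071/114953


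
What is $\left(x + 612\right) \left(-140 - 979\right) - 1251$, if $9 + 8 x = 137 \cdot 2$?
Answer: $- \frac{5785167}{8} \approx -7.2315 \cdot 10^{5}$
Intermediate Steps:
$x = \frac{265}{8}$ ($x = - \frac{9}{8} + \frac{137 \cdot 2}{8} = - \frac{9}{8} + \frac{1}{8} \cdot 274 = - \frac{9}{8} + \frac{137}{4} = \frac{265}{8} \approx 33.125$)
$\left(x + 612\right) \left(-140 - 979\right) - 1251 = \left(\frac{265}{8} + 612\right) \left(-140 - 979\right) - 1251 = \frac{5161}{8} \left(-1119\right) - 1251 = - \frac{5775159}{8} - 1251 = - \frac{5785167}{8}$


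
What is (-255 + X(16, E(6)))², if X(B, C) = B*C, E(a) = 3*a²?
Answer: 2169729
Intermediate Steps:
(-255 + X(16, E(6)))² = (-255 + 16*(3*6²))² = (-255 + 16*(3*36))² = (-255 + 16*108)² = (-255 + 1728)² = 1473² = 2169729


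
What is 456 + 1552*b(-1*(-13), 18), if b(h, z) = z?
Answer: 28392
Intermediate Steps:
456 + 1552*b(-1*(-13), 18) = 456 + 1552*18 = 456 + 27936 = 28392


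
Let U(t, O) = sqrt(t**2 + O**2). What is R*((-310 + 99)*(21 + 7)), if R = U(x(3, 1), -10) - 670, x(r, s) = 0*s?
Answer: 3899280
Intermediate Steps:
x(r, s) = 0
U(t, O) = sqrt(O**2 + t**2)
R = -660 (R = sqrt((-10)**2 + 0**2) - 670 = sqrt(100 + 0) - 670 = sqrt(100) - 670 = 10 - 670 = -660)
R*((-310 + 99)*(21 + 7)) = -660*(-310 + 99)*(21 + 7) = -(-139260)*28 = -660*(-5908) = 3899280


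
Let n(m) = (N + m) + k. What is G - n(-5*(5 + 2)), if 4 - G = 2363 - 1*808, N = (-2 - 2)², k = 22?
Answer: -1554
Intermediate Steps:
N = 16 (N = (-4)² = 16)
G = -1551 (G = 4 - (2363 - 1*808) = 4 - (2363 - 808) = 4 - 1*1555 = 4 - 1555 = -1551)
n(m) = 38 + m (n(m) = (16 + m) + 22 = 38 + m)
G - n(-5*(5 + 2)) = -1551 - (38 - 5*(5 + 2)) = -1551 - (38 - 5*7) = -1551 - (38 - 35) = -1551 - 1*3 = -1551 - 3 = -1554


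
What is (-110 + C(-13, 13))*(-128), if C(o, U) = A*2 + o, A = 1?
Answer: 15488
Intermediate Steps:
C(o, U) = 2 + o (C(o, U) = 1*2 + o = 2 + o)
(-110 + C(-13, 13))*(-128) = (-110 + (2 - 13))*(-128) = (-110 - 11)*(-128) = -121*(-128) = 15488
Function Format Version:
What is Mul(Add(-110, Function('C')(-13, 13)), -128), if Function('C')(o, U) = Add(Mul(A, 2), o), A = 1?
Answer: 15488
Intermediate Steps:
Function('C')(o, U) = Add(2, o) (Function('C')(o, U) = Add(Mul(1, 2), o) = Add(2, o))
Mul(Add(-110, Function('C')(-13, 13)), -128) = Mul(Add(-110, Add(2, -13)), -128) = Mul(Add(-110, -11), -128) = Mul(-121, -128) = 15488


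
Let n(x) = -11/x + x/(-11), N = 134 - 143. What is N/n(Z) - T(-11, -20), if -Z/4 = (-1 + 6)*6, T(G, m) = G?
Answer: 147851/14521 ≈ 10.182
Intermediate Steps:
Z = -120 (Z = -4*(-1 + 6)*6 = -20*6 = -4*30 = -120)
N = -9
n(x) = -11/x - x/11 (n(x) = -11/x + x*(-1/11) = -11/x - x/11)
N/n(Z) - T(-11, -20) = -9/(-11/(-120) - 1/11*(-120)) - 1*(-11) = -9/(-11*(-1/120) + 120/11) + 11 = -9/(11/120 + 120/11) + 11 = -9/14521/1320 + 11 = -9*1320/14521 + 11 = -11880/14521 + 11 = 147851/14521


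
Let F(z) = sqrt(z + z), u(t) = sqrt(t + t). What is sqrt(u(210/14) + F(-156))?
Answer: sqrt(sqrt(30) + 2*I*sqrt(78)) ≈ 3.462 + 2.5511*I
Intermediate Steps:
u(t) = sqrt(2)*sqrt(t) (u(t) = sqrt(2*t) = sqrt(2)*sqrt(t))
F(z) = sqrt(2)*sqrt(z) (F(z) = sqrt(2*z) = sqrt(2)*sqrt(z))
sqrt(u(210/14) + F(-156)) = sqrt(sqrt(2)*sqrt(210/14) + sqrt(2)*sqrt(-156)) = sqrt(sqrt(2)*sqrt(210*(1/14)) + sqrt(2)*(2*I*sqrt(39))) = sqrt(sqrt(2)*sqrt(15) + 2*I*sqrt(78)) = sqrt(sqrt(30) + 2*I*sqrt(78))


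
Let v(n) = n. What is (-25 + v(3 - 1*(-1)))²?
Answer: 441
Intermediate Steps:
(-25 + v(3 - 1*(-1)))² = (-25 + (3 - 1*(-1)))² = (-25 + (3 + 1))² = (-25 + 4)² = (-21)² = 441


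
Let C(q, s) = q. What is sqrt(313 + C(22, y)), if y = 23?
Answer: sqrt(335) ≈ 18.303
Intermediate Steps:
sqrt(313 + C(22, y)) = sqrt(313 + 22) = sqrt(335)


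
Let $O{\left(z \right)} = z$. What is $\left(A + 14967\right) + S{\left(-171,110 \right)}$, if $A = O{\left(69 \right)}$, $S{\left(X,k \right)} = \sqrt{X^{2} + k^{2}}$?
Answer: $15036 + \sqrt{41341} \approx 15239.0$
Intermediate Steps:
$A = 69$
$\left(A + 14967\right) + S{\left(-171,110 \right)} = \left(69 + 14967\right) + \sqrt{\left(-171\right)^{2} + 110^{2}} = 15036 + \sqrt{29241 + 12100} = 15036 + \sqrt{41341}$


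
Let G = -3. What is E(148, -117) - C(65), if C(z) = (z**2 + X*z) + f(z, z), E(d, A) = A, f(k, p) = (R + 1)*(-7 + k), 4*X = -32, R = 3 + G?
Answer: -3880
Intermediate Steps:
R = 0 (R = 3 - 3 = 0)
X = -8 (X = (1/4)*(-32) = -8)
f(k, p) = -7 + k (f(k, p) = (0 + 1)*(-7 + k) = 1*(-7 + k) = -7 + k)
C(z) = -7 + z**2 - 7*z (C(z) = (z**2 - 8*z) + (-7 + z) = -7 + z**2 - 7*z)
E(148, -117) - C(65) = -117 - (-7 + 65**2 - 7*65) = -117 - (-7 + 4225 - 455) = -117 - 1*3763 = -117 - 3763 = -3880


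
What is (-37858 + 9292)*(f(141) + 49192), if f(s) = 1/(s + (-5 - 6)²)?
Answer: -184083660315/131 ≈ -1.4052e+9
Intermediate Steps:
f(s) = 1/(121 + s) (f(s) = 1/(s + (-11)²) = 1/(s + 121) = 1/(121 + s))
(-37858 + 9292)*(f(141) + 49192) = (-37858 + 9292)*(1/(121 + 141) + 49192) = -28566*(1/262 + 49192) = -28566*12888305/262 = -184083660315/131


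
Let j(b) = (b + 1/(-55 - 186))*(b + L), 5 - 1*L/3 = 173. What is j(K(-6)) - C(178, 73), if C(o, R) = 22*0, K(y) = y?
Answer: 737970/241 ≈ 3062.1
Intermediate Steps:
L = -504 (L = 15 - 3*173 = 15 - 519 = -504)
C(o, R) = 0
j(b) = (-504 + b)*(-1/241 + b) (j(b) = (b + 1/(-55 - 186))*(b - 504) = (b + 1/(-241))*(-504 + b) = (b - 1/241)*(-504 + b) = (-1/241 + b)*(-504 + b) = (-504 + b)*(-1/241 + b))
j(K(-6)) - C(178, 73) = (504/241 + (-6)**2 - 121465/241*(-6)) - 1*0 = (504/241 + 36 + 728790/241) + 0 = 737970/241 + 0 = 737970/241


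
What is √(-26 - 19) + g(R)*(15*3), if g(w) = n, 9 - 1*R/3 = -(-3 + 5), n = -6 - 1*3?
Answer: -405 + 3*I*√5 ≈ -405.0 + 6.7082*I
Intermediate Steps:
n = -9 (n = -6 - 3 = -9)
R = 33 (R = 27 - (-3)*(-3 + 5) = 27 - (-3)*2 = 27 - 3*(-2) = 27 + 6 = 33)
g(w) = -9
√(-26 - 19) + g(R)*(15*3) = √(-26 - 19) - 135*3 = √(-45) - 9*45 = 3*I*√5 - 405 = -405 + 3*I*√5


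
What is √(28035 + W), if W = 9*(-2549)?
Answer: 3*√566 ≈ 71.372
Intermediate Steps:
W = -22941
√(28035 + W) = √(28035 - 22941) = √5094 = 3*√566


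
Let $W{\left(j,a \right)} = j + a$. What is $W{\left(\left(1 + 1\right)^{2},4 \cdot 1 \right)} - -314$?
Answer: $322$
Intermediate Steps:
$W{\left(j,a \right)} = a + j$
$W{\left(\left(1 + 1\right)^{2},4 \cdot 1 \right)} - -314 = \left(4 \cdot 1 + \left(1 + 1\right)^{2}\right) - -314 = \left(4 + 2^{2}\right) + 314 = \left(4 + 4\right) + 314 = 8 + 314 = 322$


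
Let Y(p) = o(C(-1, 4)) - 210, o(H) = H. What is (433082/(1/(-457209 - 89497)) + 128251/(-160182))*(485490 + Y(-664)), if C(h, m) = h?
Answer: -18404718692155872537005/160182 ≈ -1.1490e+17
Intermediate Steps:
Y(p) = -211 (Y(p) = -1 - 210 = -211)
(433082/(1/(-457209 - 89497)) + 128251/(-160182))*(485490 + Y(-664)) = (433082/(1/(-457209 - 89497)) + 128251/(-160182))*(485490 - 211) = (433082/(1/(-546706)) + 128251*(-1/160182))*485279 = (433082/(-1/546706) - 128251/160182)*485279 = (433082*(-546706) - 128251/160182)*485279 = (-236768527892 - 128251/160182)*485279 = -37926056334924595/160182*485279 = -18404718692155872537005/160182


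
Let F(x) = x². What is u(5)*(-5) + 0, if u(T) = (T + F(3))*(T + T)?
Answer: -700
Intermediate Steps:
u(T) = 2*T*(9 + T) (u(T) = (T + 3²)*(T + T) = (T + 9)*(2*T) = (9 + T)*(2*T) = 2*T*(9 + T))
u(5)*(-5) + 0 = (2*5*(9 + 5))*(-5) + 0 = (2*5*14)*(-5) + 0 = 140*(-5) + 0 = -700 + 0 = -700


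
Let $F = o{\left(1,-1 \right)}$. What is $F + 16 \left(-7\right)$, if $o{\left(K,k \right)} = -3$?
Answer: $-115$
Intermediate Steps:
$F = -3$
$F + 16 \left(-7\right) = -3 + 16 \left(-7\right) = -3 - 112 = -115$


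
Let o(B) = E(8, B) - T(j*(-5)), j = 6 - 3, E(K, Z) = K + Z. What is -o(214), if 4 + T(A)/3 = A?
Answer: -279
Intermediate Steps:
j = 3
T(A) = -12 + 3*A
o(B) = 65 + B (o(B) = (8 + B) - (-12 + 3*(3*(-5))) = (8 + B) - (-12 + 3*(-15)) = (8 + B) - (-12 - 45) = (8 + B) - 1*(-57) = (8 + B) + 57 = 65 + B)
-o(214) = -(65 + 214) = -1*279 = -279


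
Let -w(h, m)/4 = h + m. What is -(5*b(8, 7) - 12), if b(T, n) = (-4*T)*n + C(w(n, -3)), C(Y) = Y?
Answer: 1212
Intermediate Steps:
w(h, m) = -4*h - 4*m (w(h, m) = -4*(h + m) = -4*h - 4*m)
b(T, n) = 12 - 4*n - 4*T*n (b(T, n) = (-4*T)*n + (-4*n - 4*(-3)) = -4*T*n + (-4*n + 12) = -4*T*n + (12 - 4*n) = 12 - 4*n - 4*T*n)
-(5*b(8, 7) - 12) = -(5*(12 - 4*7 - 4*8*7) - 12) = -(5*(12 - 28 - 224) - 12) = -(5*(-240) - 12) = -(-1200 - 12) = -1*(-1212) = 1212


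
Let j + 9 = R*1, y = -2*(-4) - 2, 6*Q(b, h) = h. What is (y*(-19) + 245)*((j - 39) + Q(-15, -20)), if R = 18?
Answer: -13100/3 ≈ -4366.7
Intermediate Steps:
Q(b, h) = h/6
y = 6 (y = 8 - 2 = 6)
j = 9 (j = -9 + 18*1 = -9 + 18 = 9)
(y*(-19) + 245)*((j - 39) + Q(-15, -20)) = (6*(-19) + 245)*((9 - 39) + (1/6)*(-20)) = (-114 + 245)*(-30 - 10/3) = 131*(-100/3) = -13100/3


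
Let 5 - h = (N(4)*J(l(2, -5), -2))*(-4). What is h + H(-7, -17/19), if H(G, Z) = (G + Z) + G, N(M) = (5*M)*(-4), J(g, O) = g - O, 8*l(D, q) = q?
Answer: -8548/19 ≈ -449.89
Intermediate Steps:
l(D, q) = q/8
N(M) = -20*M
h = -435 (h = 5 - (-20*4)*((⅛)*(-5) - 1*(-2))*(-4) = 5 - (-80*(-5/8 + 2))*(-4) = 5 - (-80*11/8)*(-4) = 5 - (-110)*(-4) = 5 - 1*440 = 5 - 440 = -435)
H(G, Z) = Z + 2*G
h + H(-7, -17/19) = -435 + (-17/19 + 2*(-7)) = -435 + (-17*1/19 - 14) = -435 + (-17/19 - 14) = -435 - 283/19 = -8548/19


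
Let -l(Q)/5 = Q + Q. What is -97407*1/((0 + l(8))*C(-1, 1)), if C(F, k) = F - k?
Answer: -97407/160 ≈ -608.79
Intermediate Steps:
l(Q) = -10*Q (l(Q) = -5*(Q + Q) = -10*Q)
-97407*1/((0 + l(8))*C(-1, 1)) = -97407*1/((0 - 10*8)*(-1 - 1*1)) = -97407*1/((0 - 80)*(-1 - 1)) = -97407/((-80*(-2))) = -97407/160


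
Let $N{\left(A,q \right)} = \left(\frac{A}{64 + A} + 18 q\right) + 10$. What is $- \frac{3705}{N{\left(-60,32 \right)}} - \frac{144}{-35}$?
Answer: $- \frac{47451}{19985} \approx -2.3743$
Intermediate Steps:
$N{\left(A,q \right)} = 10 + 18 q + \frac{A}{64 + A}$ ($N{\left(A,q \right)} = \left(\frac{A}{64 + A} + 18 q\right) + 10 = \left(18 q + \frac{A}{64 + A}\right) + 10 = 10 + 18 q + \frac{A}{64 + A}$)
$- \frac{3705}{N{\left(-60,32 \right)}} - \frac{144}{-35} = - \frac{3705}{\frac{1}{64 - 60} \left(640 + 11 \left(-60\right) + 1152 \cdot 32 + 18 \left(-60\right) 32\right)} - \frac{144}{-35} = - \frac{3705}{\frac{1}{4} \left(640 - 660 + 36864 - 34560\right)} - - \frac{144}{35} = - \frac{3705}{\frac{1}{4} \cdot 2284} + \frac{144}{35} = - \frac{3705}{571} + \frac{144}{35} = - \frac{47451}{19985}$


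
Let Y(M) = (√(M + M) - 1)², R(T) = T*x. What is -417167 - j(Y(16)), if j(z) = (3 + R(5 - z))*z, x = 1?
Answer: -416214 - 464*√2 ≈ -4.1687e+5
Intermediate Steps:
R(T) = T (R(T) = T*1 = T)
Y(M) = (-1 + √2*√M)² (Y(M) = (√(2*M) - 1)² = (√2*√M - 1)² = (-1 + √2*√M)²)
j(z) = z*(8 - z) (j(z) = (3 + (5 - z))*z = (8 - z)*z = z*(8 - z))
-417167 - j(Y(16)) = -417167 - (-1 + √2*√16)²*(8 - (-1 + √2*√16)²) = -417167 - (-1 + √2*4)²*(8 - (-1 + √2*4)²) = -417167 - (-1 + 4*√2)²*(8 - (-1 + 4*√2)²)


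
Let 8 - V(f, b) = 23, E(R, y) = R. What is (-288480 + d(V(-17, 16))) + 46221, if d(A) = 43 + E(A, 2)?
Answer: -242231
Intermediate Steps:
V(f, b) = -15 (V(f, b) = 8 - 1*23 = 8 - 23 = -15)
d(A) = 43 + A
(-288480 + d(V(-17, 16))) + 46221 = (-288480 + (43 - 15)) + 46221 = (-288480 + 28) + 46221 = -288452 + 46221 = -242231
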